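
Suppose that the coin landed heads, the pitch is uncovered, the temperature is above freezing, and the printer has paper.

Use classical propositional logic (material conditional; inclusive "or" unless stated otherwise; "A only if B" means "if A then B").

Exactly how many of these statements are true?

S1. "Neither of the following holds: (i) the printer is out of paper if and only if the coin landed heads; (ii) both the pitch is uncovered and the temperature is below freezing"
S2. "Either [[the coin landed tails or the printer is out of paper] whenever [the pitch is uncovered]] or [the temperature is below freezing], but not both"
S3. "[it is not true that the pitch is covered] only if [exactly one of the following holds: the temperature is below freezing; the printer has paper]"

2

Let S = "the printer has paper" (True), P = "the coin landed heads" (True), Q = "the pitch is covered" (False), R = "the temperature is below freezing" (False).

S1: This is (not S iff P) nor (not Q and R).

not S = not True = False
not S iff P = False iff True = False
not Q = not False = True
not Q and R = True and False = False
(not S iff P) nor (not Q and R) = False nor False = True
So S1 is true.

S2: This is (not Q -> (not P or not S)) xor R.

not Q = not False = True
not P = not True = False
not S = not True = False
not P or not S = False or False = False
not Q -> (not P or not S) = True -> False = False
(not Q -> (not P or not S)) xor R = False xor False = False
Hence S2 is false.

S3: Formalization: not Q -> (R xor S)

not Q = not False = True
R xor S = False xor True = True
not Q -> (R xor S) = True -> True = True
Hence S3 is true.

2 of the 3 statements are true (S1, S3).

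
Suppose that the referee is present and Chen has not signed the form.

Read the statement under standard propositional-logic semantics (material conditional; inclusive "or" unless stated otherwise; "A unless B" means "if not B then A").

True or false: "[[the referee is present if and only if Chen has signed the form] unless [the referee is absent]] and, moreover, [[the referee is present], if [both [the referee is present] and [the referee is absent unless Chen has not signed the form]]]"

The statement is false.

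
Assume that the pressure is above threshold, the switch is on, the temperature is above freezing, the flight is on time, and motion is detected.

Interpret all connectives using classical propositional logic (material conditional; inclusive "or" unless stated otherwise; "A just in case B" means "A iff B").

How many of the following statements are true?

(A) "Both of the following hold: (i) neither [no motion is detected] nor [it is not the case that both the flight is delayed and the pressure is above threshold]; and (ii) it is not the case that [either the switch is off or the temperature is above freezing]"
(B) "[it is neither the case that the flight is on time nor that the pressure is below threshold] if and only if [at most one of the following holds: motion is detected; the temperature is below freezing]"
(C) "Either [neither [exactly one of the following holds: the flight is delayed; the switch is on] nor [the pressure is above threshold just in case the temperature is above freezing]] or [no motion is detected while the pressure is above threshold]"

0

Let Q = "motion is detected" (True), N = "the flight is delayed" (False), H = "the pressure is above threshold" (True), K = "the switch is on" (True), P = "the temperature is below freezing" (False).

(A): This is (not Q nor (N nand H)) and not (not K or not P).

not Q = not True = False
N nand H = False nand True = True
not Q nor (N nand H) = False nor True = False
not K = not True = False
not P = not False = True
not K or not P = False or True = True
not (not K or not P) = not True = False
(not Q nor (N nand H)) and not (not K or not P) = False and False = False
Hence (A) is false.

(B): Formalization: (not N nor not H) iff (Q nand P)

not N = not False = True
not H = not True = False
not N nor not H = True nor False = False
Q nand P = True nand False = True
(not N nor not H) iff (Q nand P) = False iff True = False
Thus (B) is false.

(C): This is ((N xor K) nor (H iff not P)) or (not Q and H).

N xor K = False xor True = True
not P = not False = True
H iff not P = True iff True = True
(N xor K) nor (H iff not P) = True nor True = False
not Q = not True = False
not Q and H = False and True = False
((N xor K) nor (H iff not P)) or (not Q and H) = False or False = False
Thus (C) is false.

0 of the 3 statements are true (none).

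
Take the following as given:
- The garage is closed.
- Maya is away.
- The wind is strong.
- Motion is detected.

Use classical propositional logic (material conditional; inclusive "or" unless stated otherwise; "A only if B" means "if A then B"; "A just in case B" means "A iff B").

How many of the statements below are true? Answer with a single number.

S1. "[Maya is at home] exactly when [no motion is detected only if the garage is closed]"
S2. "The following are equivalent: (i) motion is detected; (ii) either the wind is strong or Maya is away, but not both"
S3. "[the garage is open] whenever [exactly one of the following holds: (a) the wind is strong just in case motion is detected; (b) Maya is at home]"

Let Q = "Maya is at home" (F), S = "motion is detected" (T), P = "the garage is closed" (T), R = "the wind is strong" (T).

S1: Parsed as Q <-> (~S -> P)

~S = ~T = F
~S -> P = F -> T = T
Q <-> (~S -> P) = F <-> T = F
Thus S1 is false.

S2: In symbols: S <-> (R xor ~Q)

~Q = ~F = T
R xor ~Q = T xor T = F
S <-> (R xor ~Q) = T <-> F = F
Thus S2 is false.

S3: This is ((R <-> S) xor Q) -> ~P.

R <-> S = T <-> T = T
(R <-> S) xor Q = T xor F = T
~P = ~T = F
((R <-> S) xor Q) -> ~P = T -> F = F
Hence S3 is false.

Count: 0.

0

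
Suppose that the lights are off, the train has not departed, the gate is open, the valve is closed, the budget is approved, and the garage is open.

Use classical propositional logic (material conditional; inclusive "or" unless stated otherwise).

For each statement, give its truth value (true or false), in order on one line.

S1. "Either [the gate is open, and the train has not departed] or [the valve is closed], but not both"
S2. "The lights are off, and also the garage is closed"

Let R = "the gate is open" (T), Q = "the train has departed" (F), S = "the valve is open" (F), P = "the lights are on" (F), V = "the garage is closed" (F).

S1: Parsed as (R & ~Q) xor ~S

~Q = ~F = T
R & ~Q = T & T = T
~S = ~F = T
(R & ~Q) xor ~S = T xor T = F
So S1 is false.

S2: Formalization: ~P & V

~P = ~F = T
~P & V = T & F = F
So S2 is false.

S1 False / S2 False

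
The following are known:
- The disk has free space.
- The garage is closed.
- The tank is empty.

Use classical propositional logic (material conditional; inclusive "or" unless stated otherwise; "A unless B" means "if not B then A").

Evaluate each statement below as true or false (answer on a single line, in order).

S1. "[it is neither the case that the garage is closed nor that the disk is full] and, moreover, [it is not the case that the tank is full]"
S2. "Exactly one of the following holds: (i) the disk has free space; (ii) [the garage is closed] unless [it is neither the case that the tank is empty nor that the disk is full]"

S1 F / S2 F

Let Q = "the garage is closed" (True), P = "the disk is full" (False), R = "the tank is full" (False).

S1: In symbols: (Q nor P) and not R

Q nor P = True nor False = False
not R = not False = True
(Q nor P) and not R = False and True = False
So S1 is false.

S2: Formalization: not P xor (Q or (not R nor P))

not P = not False = True
not R = not False = True
not R nor P = True nor False = False
Q or (not R nor P) = True or False = True
not P xor (Q or (not R nor P)) = True xor True = False
Hence S2 is false.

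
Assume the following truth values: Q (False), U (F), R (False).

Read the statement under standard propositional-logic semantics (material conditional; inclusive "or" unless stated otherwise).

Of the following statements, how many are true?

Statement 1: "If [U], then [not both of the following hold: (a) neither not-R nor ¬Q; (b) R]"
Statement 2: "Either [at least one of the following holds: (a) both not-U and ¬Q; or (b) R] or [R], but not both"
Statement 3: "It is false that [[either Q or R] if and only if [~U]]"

Statement 1: This is U -> ((not R nor not Q) nand R).

not R = not False = True
not Q = not False = True
not R nor not Q = True nor True = False
(not R nor not Q) nand R = False nand False = True
U -> ((not R nor not Q) nand R) = False -> True = True
Thus Statement 1 is true.

Statement 2: In symbols: ((not U and not Q) or R) xor R

not U = not False = True
not Q = not False = True
not U and not Q = True and True = True
(not U and not Q) or R = True or False = True
((not U and not Q) or R) xor R = True xor False = True
Thus Statement 2 is true.

Statement 3: Parsed as not ((Q or R) iff not U)

Q or R = False or False = False
not U = not False = True
(Q or R) iff not U = False iff True = False
not ((Q or R) iff not U) = not False = True
Thus Statement 3 is true.

3 of the 3 statements are true.

3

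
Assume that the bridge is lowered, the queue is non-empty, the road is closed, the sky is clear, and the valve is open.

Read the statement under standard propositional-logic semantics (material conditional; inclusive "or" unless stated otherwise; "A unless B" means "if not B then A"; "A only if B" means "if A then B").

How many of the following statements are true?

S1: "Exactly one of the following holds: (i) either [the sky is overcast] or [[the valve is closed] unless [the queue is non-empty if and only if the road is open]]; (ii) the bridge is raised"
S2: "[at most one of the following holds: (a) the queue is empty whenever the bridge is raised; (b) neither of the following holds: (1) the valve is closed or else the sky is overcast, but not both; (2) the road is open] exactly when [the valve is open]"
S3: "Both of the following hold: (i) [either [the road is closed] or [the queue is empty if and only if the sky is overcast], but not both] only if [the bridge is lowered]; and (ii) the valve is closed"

Let S = "the sky is overcast" (F), U = "the valve is open" (T), Q = "the queue is empty" (F), R = "the road is closed" (T), P = "the bridge is raised" (F).

S1: This is (S | (~U | (~Q <-> ~R))) xor P.

~U = ~T = F
~Q = ~F = T
~R = ~T = F
~Q <-> ~R = T <-> F = F
~U | (~Q <-> ~R) = F | F = F
S | (~U | (~Q <-> ~R)) = F | F = F
(S | (~U | (~Q <-> ~R))) xor P = F xor F = F
So S1 is false.

S2: In symbols: ((P -> Q) nand ((~U xor S) nor ~R)) <-> U

P -> Q = F -> F = T
~U = ~T = F
~U xor S = F xor F = F
~R = ~T = F
(~U xor S) nor ~R = F nor F = T
(P -> Q) nand ((~U xor S) nor ~R) = T nand T = F
((P -> Q) nand ((~U xor S) nor ~R)) <-> U = F <-> T = F
Thus S2 is false.

S3: In symbols: ((R xor (Q <-> S)) -> ~P) & ~U

Q <-> S = F <-> F = T
R xor (Q <-> S) = T xor T = F
~P = ~F = T
(R xor (Q <-> S)) -> ~P = F -> T = T
~U = ~T = F
((R xor (Q <-> S)) -> ~P) & ~U = T & F = F
Thus S3 is false.

0 of the 3 statements are true (none).

0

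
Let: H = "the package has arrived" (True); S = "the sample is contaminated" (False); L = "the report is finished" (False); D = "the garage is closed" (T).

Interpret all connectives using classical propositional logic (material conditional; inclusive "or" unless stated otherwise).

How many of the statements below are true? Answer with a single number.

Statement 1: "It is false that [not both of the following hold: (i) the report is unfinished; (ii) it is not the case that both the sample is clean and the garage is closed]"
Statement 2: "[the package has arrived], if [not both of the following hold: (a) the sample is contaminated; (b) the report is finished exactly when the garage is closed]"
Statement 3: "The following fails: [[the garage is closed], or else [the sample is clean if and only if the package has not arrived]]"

Statement 1: This is ~(~L nand (~S nand D)).

~L = ~F = T
~S = ~F = T
~S nand D = T nand T = F
~L nand (~S nand D) = T nand F = T
~(~L nand (~S nand D)) = ~T = F
So Statement 1 is false.

Statement 2: Parsed as (S nand (L <-> D)) -> H

L <-> D = F <-> T = F
S nand (L <-> D) = F nand F = T
(S nand (L <-> D)) -> H = T -> T = T
So Statement 2 is true.

Statement 3: This is ~(D | (~S <-> ~H)).

~S = ~F = T
~H = ~T = F
~S <-> ~H = T <-> F = F
D | (~S <-> ~H) = T | F = T
~(D | (~S <-> ~H)) = ~T = F
So Statement 3 is false.

Count: 1.

1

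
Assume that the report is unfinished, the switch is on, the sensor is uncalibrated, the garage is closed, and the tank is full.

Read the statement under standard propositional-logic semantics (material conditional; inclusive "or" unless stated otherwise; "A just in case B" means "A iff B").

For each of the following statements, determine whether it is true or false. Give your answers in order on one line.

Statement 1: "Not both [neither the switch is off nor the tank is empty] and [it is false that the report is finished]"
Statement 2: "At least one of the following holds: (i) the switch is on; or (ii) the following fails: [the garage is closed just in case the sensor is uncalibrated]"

Statement 1 false / Statement 2 true

Let W = "the switch is on" (True), D = "the tank is full" (True), N = "the report is finished" (False), V = "the garage is closed" (True), H = "the sensor is calibrated" (False).

Statement 1: In symbols: (not W nor not D) nand not N

not W = not True = False
not D = not True = False
not W nor not D = False nor False = True
not N = not False = True
(not W nor not D) nand not N = True nand True = False
Thus Statement 1 is false.

Statement 2: In symbols: W or not (V iff not H)

not H = not False = True
V iff not H = True iff True = True
not (V iff not H) = not True = False
W or not (V iff not H) = True or False = True
Hence Statement 2 is true.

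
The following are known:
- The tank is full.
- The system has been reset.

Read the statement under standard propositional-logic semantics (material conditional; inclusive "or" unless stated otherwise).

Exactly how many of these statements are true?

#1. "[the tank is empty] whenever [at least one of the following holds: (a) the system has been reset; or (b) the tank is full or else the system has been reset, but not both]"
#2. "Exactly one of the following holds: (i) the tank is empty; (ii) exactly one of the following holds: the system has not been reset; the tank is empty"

Let Q = "the system has been reset" (True), P = "the tank is full" (True).

#1: Formalization: (Q or (P xor Q)) -> not P

P xor Q = True xor True = False
Q or (P xor Q) = True or False = True
not P = not True = False
(Q or (P xor Q)) -> not P = True -> False = False
Hence #1 is false.

#2: Formalization: not P xor (not Q xor not P)

not P = not True = False
not Q = not True = False
not P = not True = False
not Q xor not P = False xor False = False
not P xor (not Q xor not P) = False xor False = False
Thus #2 is false.

True statements: 0 (none).

0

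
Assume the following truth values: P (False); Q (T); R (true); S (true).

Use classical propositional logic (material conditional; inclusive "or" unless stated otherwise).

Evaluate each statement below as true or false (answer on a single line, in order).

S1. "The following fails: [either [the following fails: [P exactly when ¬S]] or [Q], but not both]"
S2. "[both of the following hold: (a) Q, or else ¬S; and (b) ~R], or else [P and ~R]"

S1 F; S2 F

S1: In symbols: not (not (P iff not S) xor Q)

not S = not True = False
P iff not S = False iff False = True
not (P iff not S) = not True = False
not (P iff not S) xor Q = False xor True = True
not (not (P iff not S) xor Q) = not True = False
So S1 is false.

S2: Parsed as ((Q or not S) and not R) or (P and not R)

not S = not True = False
Q or not S = True or False = True
not R = not True = False
(Q or not S) and not R = True and False = False
not R = not True = False
P and not R = False and False = False
((Q or not S) and not R) or (P and not R) = False or False = False
Hence S2 is false.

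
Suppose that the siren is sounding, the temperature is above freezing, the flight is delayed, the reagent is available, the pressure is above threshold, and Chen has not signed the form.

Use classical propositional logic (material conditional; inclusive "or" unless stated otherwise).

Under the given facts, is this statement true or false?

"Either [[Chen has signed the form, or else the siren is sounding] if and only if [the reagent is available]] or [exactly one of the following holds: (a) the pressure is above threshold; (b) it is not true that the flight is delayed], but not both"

false

Let H = "Chen has signed the form" (F), M = "the siren is sounding" (T), L = "the reagent is available" (T), D = "the pressure is above threshold" (T), W = "the flight is delayed" (T).
This is ((H ∨ M) ↔ L) ⊕ (D ⊕ ¬W).

H ∨ M = F ∨ T = T
(H ∨ M) ↔ L = T ↔ T = T
¬W = ¬T = F
D ⊕ ¬W = T ⊕ F = T
((H ∨ M) ↔ L) ⊕ (D ⊕ ¬W) = T ⊕ T = F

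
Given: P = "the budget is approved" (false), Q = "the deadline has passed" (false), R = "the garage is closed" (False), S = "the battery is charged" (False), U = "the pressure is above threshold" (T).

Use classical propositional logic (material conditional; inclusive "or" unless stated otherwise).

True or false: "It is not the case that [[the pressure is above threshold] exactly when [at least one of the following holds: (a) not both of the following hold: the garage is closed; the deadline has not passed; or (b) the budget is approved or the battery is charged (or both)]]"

In symbols: not (U iff ((R nand not Q) or (P or S)))

not Q = not False = True
R nand not Q = False nand True = True
P or S = False or False = False
(R nand not Q) or (P or S) = True or False = True
U iff ((R nand not Q) or (P or S)) = True iff True = True
not (U iff ((R nand not Q) or (P or S))) = not True = False

false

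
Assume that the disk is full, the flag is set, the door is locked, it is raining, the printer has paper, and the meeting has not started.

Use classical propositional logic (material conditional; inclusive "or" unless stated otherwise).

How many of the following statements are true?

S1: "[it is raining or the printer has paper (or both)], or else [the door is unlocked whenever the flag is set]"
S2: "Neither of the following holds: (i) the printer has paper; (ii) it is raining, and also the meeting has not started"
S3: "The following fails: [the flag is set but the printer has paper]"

1

Let K = "it is raining" (T), L = "the printer has paper" (T), V = "the flag is set" (T), N = "the door is locked" (T), P = "the meeting has started" (F).

S1: Parsed as (K ∨ L) ∨ (V → ¬N)

K ∨ L = T ∨ T = T
¬N = ¬T = F
V → ¬N = T → F = F
(K ∨ L) ∨ (V → ¬N) = T ∨ F = T
Hence S1 is true.

S2: In symbols: L ↓ (K ∧ ¬P)

¬P = ¬F = T
K ∧ ¬P = T ∧ T = T
L ↓ (K ∧ ¬P) = T ↓ T = F
Hence S2 is false.

S3: This is ¬(V ∧ L).

V ∧ L = T ∧ T = T
¬(V ∧ L) = ¬T = F
Thus S3 is false.

1 of the 3 statements is true (S1).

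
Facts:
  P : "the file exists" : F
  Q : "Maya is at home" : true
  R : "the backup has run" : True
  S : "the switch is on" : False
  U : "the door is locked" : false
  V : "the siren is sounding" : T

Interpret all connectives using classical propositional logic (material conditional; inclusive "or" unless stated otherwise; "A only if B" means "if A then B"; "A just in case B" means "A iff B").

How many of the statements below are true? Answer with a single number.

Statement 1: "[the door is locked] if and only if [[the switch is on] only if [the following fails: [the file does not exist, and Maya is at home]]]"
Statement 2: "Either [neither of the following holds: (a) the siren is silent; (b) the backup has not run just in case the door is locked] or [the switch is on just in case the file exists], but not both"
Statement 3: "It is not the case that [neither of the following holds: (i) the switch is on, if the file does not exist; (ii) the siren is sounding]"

Statement 1: In symbols: U ↔ (S → ¬(¬P ∧ Q))

¬P = ¬F = T
¬P ∧ Q = T ∧ T = T
¬(¬P ∧ Q) = ¬T = F
S → ¬(¬P ∧ Q) = F → F = T
U ↔ (S → ¬(¬P ∧ Q)) = F ↔ T = F
Hence Statement 1 is false.

Statement 2: This is (¬V ↓ (¬R ↔ U)) ⊕ (S ↔ P).

¬V = ¬T = F
¬R = ¬T = F
¬R ↔ U = F ↔ F = T
¬V ↓ (¬R ↔ U) = F ↓ T = F
S ↔ P = F ↔ F = T
(¬V ↓ (¬R ↔ U)) ⊕ (S ↔ P) = F ⊕ T = T
Thus Statement 2 is true.

Statement 3: In symbols: ¬((¬P → S) ↓ V)

¬P = ¬F = T
¬P → S = T → F = F
(¬P → S) ↓ V = F ↓ T = F
¬((¬P → S) ↓ V) = ¬F = T
Hence Statement 3 is true.

True statements: 2 (Statement 2, Statement 3).

2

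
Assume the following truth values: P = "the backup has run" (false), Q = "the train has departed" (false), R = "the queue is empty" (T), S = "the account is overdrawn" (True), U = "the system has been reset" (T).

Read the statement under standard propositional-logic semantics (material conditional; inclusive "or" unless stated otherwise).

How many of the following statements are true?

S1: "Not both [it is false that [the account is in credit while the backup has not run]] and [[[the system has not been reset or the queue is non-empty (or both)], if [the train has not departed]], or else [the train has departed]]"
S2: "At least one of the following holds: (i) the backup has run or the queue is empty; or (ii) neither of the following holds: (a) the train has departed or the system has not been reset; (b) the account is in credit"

2

S1: Parsed as not (not S and not P) nand ((not Q -> (not U or not R)) or Q)

not S = not True = False
not P = not False = True
not S and not P = False and True = False
not (not S and not P) = not False = True
not Q = not False = True
not U = not True = False
not R = not True = False
not U or not R = False or False = False
not Q -> (not U or not R) = True -> False = False
(not Q -> (not U or not R)) or Q = False or False = False
not (not S and not P) nand ((not Q -> (not U or not R)) or Q) = True nand False = True
Hence S1 is true.

S2: This is (P or R) or ((Q or not U) nor not S).

P or R = False or True = True
not U = not True = False
Q or not U = False or False = False
not S = not True = False
(Q or not U) nor not S = False nor False = True
(P or R) or ((Q or not U) nor not S) = True or True = True
Hence S2 is true.

True statements: 2 (S1, S2).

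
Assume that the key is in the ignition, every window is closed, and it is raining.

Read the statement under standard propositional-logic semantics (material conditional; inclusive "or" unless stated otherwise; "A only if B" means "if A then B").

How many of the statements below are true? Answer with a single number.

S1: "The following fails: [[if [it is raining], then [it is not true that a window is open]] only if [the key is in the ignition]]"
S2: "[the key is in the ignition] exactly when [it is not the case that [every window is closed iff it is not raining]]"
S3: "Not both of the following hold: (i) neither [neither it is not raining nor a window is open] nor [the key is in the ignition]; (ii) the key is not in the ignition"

2

Let R = "it is raining" (True), Q = "a window is open" (False), P = "the key is in the ignition" (True).

S1: Parsed as not ((R -> not Q) -> P)

not Q = not False = True
R -> not Q = True -> True = True
(R -> not Q) -> P = True -> True = True
not ((R -> not Q) -> P) = not True = False
Hence S1 is false.

S2: This is P iff not (not Q iff not R).

not Q = not False = True
not R = not True = False
not Q iff not R = True iff False = False
not (not Q iff not R) = not False = True
P iff not (not Q iff not R) = True iff True = True
So S2 is true.

S3: In symbols: ((not R nor Q) nor P) nand not P

not R = not True = False
not R nor Q = False nor False = True
(not R nor Q) nor P = True nor True = False
not P = not True = False
((not R nor Q) nor P) nand not P = False nand False = True
So S3 is true.

True statements: 2.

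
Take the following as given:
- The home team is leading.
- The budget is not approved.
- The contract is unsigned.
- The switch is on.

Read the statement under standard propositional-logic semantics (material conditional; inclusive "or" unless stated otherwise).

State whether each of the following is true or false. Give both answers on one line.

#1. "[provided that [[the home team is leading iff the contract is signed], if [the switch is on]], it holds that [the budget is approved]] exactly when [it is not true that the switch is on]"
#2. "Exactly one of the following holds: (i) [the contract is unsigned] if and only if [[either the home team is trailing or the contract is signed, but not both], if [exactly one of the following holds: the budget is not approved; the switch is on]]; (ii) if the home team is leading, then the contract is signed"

Let R = "the switch is on" (True), H = "the home team is leading" (True), U = "the contract is signed" (False), V = "the budget is approved" (False).

#1: In symbols: ((R -> (H iff U)) -> V) iff not R

H iff U = True iff False = False
R -> (H iff U) = True -> False = False
(R -> (H iff U)) -> V = False -> False = True
not R = not True = False
((R -> (H iff U)) -> V) iff not R = True iff False = False
Thus #1 is false.

#2: Formalization: (not U iff ((not V xor R) -> (not H xor U))) xor (H -> U)

not U = not False = True
not V = not False = True
not V xor R = True xor True = False
not H = not True = False
not H xor U = False xor False = False
(not V xor R) -> (not H xor U) = False -> False = True
not U iff ((not V xor R) -> (not H xor U)) = True iff True = True
H -> U = True -> False = False
(not U iff ((not V xor R) -> (not H xor U))) xor (H -> U) = True xor False = True
Hence #2 is true.

#1 false, #2 true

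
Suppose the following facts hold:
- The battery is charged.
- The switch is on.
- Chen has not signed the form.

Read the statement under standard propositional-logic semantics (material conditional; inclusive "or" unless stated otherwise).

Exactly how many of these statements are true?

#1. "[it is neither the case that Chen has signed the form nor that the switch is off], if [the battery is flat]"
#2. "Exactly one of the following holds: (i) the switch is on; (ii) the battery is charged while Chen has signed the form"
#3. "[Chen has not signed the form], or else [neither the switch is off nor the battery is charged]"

Let P = "the battery is charged" (True), R = "Chen has signed the form" (False), Q = "the switch is on" (True).

#1: Formalization: not P -> (R nor not Q)

not P = not True = False
not Q = not True = False
R nor not Q = False nor False = True
not P -> (R nor not Q) = False -> True = True
Hence #1 is true.

#2: Parsed as Q xor (P and R)

P and R = True and False = False
Q xor (P and R) = True xor False = True
Hence #2 is true.

#3: Formalization: not R or (not Q nor P)

not R = not False = True
not Q = not True = False
not Q nor P = False nor True = False
not R or (not Q nor P) = True or False = True
Hence #3 is true.

Count: 3.

3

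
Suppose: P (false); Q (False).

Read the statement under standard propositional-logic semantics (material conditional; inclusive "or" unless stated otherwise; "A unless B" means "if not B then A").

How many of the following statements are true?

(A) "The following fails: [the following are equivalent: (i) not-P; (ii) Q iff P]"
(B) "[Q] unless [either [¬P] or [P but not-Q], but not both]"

(A): This is not (not P iff (Q iff P)).

not P = not False = True
Q iff P = False iff False = True
not P iff (Q iff P) = True iff True = True
not (not P iff (Q iff P)) = not True = False
Thus (A) is false.

(B): Parsed as Q or (not P xor (P and not Q))

not P = not False = True
not Q = not False = True
P and not Q = False and True = False
not P xor (P and not Q) = True xor False = True
Q or (not P xor (P and not Q)) = False or True = True
Hence (B) is true.

True statements: 1 ((B)).

1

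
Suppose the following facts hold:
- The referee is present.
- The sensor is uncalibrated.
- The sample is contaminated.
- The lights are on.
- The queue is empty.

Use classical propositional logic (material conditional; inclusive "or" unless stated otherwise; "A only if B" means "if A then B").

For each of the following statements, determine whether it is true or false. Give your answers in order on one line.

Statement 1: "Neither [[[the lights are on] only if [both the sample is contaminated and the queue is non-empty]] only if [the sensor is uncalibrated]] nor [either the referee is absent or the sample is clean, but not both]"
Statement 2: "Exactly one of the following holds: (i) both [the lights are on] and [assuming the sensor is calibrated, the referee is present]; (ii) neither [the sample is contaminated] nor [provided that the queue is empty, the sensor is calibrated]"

Let S = "the lights are on" (True), R = "the sample is contaminated" (True), U = "the queue is empty" (True), Q = "the sensor is calibrated" (False), P = "the referee is present" (True).

Statement 1: In symbols: ((S -> (R and not U)) -> not Q) nor (not P xor not R)

not U = not True = False
R and not U = True and False = False
S -> (R and not U) = True -> False = False
not Q = not False = True
(S -> (R and not U)) -> not Q = False -> True = True
not P = not True = False
not R = not True = False
not P xor not R = False xor False = False
((S -> (R and not U)) -> not Q) nor (not P xor not R) = True nor False = False
Thus Statement 1 is false.

Statement 2: Parsed as (S and (Q -> P)) xor (R nor (U -> Q))

Q -> P = False -> True = True
S and (Q -> P) = True and True = True
U -> Q = True -> False = False
R nor (U -> Q) = True nor False = False
(S and (Q -> P)) xor (R nor (U -> Q)) = True xor False = True
Hence Statement 2 is true.

Statement 1 False, Statement 2 True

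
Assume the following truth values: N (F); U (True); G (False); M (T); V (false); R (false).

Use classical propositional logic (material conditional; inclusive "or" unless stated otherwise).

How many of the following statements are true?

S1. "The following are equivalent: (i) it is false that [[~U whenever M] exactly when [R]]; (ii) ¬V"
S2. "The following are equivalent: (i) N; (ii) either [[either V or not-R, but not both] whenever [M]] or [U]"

0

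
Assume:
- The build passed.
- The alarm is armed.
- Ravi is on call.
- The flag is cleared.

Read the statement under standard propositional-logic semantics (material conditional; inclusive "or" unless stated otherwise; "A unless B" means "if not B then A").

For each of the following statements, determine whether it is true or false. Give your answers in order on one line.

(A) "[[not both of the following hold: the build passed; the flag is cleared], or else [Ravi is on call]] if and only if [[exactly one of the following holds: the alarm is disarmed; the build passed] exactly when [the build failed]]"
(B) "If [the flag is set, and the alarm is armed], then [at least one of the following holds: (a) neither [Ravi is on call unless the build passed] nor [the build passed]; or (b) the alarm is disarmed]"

(A) False, (B) True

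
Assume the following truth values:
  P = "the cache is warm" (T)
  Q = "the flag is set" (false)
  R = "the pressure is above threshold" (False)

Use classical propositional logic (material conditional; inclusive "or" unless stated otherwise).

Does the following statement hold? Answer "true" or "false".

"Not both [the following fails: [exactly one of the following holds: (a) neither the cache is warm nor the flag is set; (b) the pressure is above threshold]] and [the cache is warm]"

false

In symbols: ~((P nor Q) xor R) nand P

P nor Q = T nor F = F
(P nor Q) xor R = F xor F = F
~((P nor Q) xor R) = ~F = T
~((P nor Q) xor R) nand P = T nand T = F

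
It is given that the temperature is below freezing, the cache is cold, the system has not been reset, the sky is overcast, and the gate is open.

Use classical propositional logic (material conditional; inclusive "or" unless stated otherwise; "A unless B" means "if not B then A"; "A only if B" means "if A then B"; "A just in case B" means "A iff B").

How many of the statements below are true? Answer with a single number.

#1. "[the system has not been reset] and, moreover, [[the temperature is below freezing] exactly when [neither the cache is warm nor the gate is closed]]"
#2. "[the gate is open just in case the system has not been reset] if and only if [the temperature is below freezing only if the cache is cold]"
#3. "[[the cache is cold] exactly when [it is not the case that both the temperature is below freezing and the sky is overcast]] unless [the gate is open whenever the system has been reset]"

3

Let R = "the system has been reset" (False), P = "the temperature is below freezing" (True), Q = "the cache is warm" (False), U = "the gate is open" (True), S = "the sky is overcast" (True).

#1: In symbols: not R and (P iff (Q nor not U))

not R = not False = True
not U = not True = False
Q nor not U = False nor False = True
P iff (Q nor not U) = True iff True = True
not R and (P iff (Q nor not U)) = True and True = True
Thus #1 is true.

#2: This is (U iff not R) iff (P -> not Q).

not R = not False = True
U iff not R = True iff True = True
not Q = not False = True
P -> not Q = True -> True = True
(U iff not R) iff (P -> not Q) = True iff True = True
Hence #2 is true.

#3: This is (not Q iff (P nand S)) or (R -> U).

not Q = not False = True
P nand S = True nand True = False
not Q iff (P nand S) = True iff False = False
R -> U = False -> True = True
(not Q iff (P nand S)) or (R -> U) = False or True = True
So #3 is true.

3 of the 3 statements are true (#1, #2, #3).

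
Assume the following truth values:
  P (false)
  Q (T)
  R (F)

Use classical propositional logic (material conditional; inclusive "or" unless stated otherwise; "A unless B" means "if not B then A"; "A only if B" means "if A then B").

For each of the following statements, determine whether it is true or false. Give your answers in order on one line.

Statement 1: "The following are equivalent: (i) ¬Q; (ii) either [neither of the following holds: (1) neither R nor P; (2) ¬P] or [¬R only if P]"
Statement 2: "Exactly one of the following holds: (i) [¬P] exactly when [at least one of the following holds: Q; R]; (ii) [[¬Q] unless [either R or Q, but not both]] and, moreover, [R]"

Statement 1 True, Statement 2 True

Statement 1: Formalization: ¬Q ↔ (((R ↓ P) ↓ ¬P) ∨ (¬R → P))

¬Q = ¬T = F
R ↓ P = F ↓ F = T
¬P = ¬F = T
(R ↓ P) ↓ ¬P = T ↓ T = F
¬R = ¬F = T
¬R → P = T → F = F
((R ↓ P) ↓ ¬P) ∨ (¬R → P) = F ∨ F = F
¬Q ↔ (((R ↓ P) ↓ ¬P) ∨ (¬R → P)) = F ↔ F = T
Thus Statement 1 is true.

Statement 2: This is (¬P ↔ (Q ∨ R)) ⊕ ((¬Q ∨ (R ⊕ Q)) ∧ R).

¬P = ¬F = T
Q ∨ R = T ∨ F = T
¬P ↔ (Q ∨ R) = T ↔ T = T
¬Q = ¬T = F
R ⊕ Q = F ⊕ T = T
¬Q ∨ (R ⊕ Q) = F ∨ T = T
(¬Q ∨ (R ⊕ Q)) ∧ R = T ∧ F = F
(¬P ↔ (Q ∨ R)) ⊕ ((¬Q ∨ (R ⊕ Q)) ∧ R) = T ⊕ F = T
Hence Statement 2 is true.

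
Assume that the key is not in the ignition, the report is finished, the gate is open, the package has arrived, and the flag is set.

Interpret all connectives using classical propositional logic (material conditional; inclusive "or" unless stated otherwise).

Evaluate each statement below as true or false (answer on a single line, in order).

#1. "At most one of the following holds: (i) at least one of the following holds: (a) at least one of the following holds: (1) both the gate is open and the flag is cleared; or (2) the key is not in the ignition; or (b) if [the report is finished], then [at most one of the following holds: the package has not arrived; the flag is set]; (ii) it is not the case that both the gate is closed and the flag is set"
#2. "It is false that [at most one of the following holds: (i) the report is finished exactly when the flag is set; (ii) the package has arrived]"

Let G = "the gate is open" (T), N = "the flag is set" (T), U = "the key is in the ignition" (F), Q = "the report is finished" (T), K = "the package has arrived" (T).

#1: Formalization: (((G ∧ ¬N) ∨ ¬U) ∨ (Q → (¬K ↑ N))) ↑ (¬G ↑ N)

¬N = ¬T = F
G ∧ ¬N = T ∧ F = F
¬U = ¬F = T
(G ∧ ¬N) ∨ ¬U = F ∨ T = T
¬K = ¬T = F
¬K ↑ N = F ↑ T = T
Q → (¬K ↑ N) = T → T = T
((G ∧ ¬N) ∨ ¬U) ∨ (Q → (¬K ↑ N)) = T ∨ T = T
¬G = ¬T = F
¬G ↑ N = F ↑ T = T
(((G ∧ ¬N) ∨ ¬U) ∨ (Q → (¬K ↑ N))) ↑ (¬G ↑ N) = T ↑ T = F
Thus #1 is false.

#2: Parsed as ¬((Q ↔ N) ↑ K)

Q ↔ N = T ↔ T = T
(Q ↔ N) ↑ K = T ↑ T = F
¬((Q ↔ N) ↑ K) = ¬F = T
Thus #2 is true.

#1 false, #2 true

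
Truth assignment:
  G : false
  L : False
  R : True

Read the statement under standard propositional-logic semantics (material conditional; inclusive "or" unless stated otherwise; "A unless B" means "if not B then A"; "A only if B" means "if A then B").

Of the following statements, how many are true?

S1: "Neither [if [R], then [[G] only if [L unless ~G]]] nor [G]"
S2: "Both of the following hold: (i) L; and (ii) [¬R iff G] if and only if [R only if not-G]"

S1: Formalization: (R → (G → (L ∨ ¬G))) ↓ G

¬G = ¬F = T
L ∨ ¬G = F ∨ T = T
G → (L ∨ ¬G) = F → T = T
R → (G → (L ∨ ¬G)) = T → T = T
(R → (G → (L ∨ ¬G))) ↓ G = T ↓ F = F
Hence S1 is false.

S2: Parsed as L ∧ ((¬R ↔ G) ↔ (R → ¬G))

¬R = ¬T = F
¬R ↔ G = F ↔ F = T
¬G = ¬F = T
R → ¬G = T → T = T
(¬R ↔ G) ↔ (R → ¬G) = T ↔ T = T
L ∧ ((¬R ↔ G) ↔ (R → ¬G)) = F ∧ T = F
Hence S2 is false.

0 of the 2 statements are true (none).

0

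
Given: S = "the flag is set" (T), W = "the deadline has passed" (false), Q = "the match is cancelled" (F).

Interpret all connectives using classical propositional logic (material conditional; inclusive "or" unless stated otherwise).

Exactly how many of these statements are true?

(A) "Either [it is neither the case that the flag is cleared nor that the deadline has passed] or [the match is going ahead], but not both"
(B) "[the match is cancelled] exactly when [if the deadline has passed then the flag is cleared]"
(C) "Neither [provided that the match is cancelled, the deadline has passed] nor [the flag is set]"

(A): In symbols: (~S nor W) xor ~Q

~S = ~T = F
~S nor W = F nor F = T
~Q = ~F = T
(~S nor W) xor ~Q = T xor T = F
Hence (A) is false.

(B): Formalization: Q <-> (W -> ~S)

~S = ~T = F
W -> ~S = F -> F = T
Q <-> (W -> ~S) = F <-> T = F
Hence (B) is false.

(C): In symbols: (Q -> W) nor S

Q -> W = F -> F = T
(Q -> W) nor S = T nor T = F
Thus (C) is false.

True statements: 0 (none).

0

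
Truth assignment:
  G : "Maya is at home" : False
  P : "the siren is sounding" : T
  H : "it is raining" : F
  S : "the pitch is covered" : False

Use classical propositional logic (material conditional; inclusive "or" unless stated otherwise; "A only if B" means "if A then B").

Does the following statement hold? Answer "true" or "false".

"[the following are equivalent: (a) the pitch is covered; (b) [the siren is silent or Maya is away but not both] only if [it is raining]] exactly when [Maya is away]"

Values: S=F, P=T, G=F, H=F.
Formalization: (S <-> ((~P xor ~G) -> H)) <-> ~G

~P = ~T = F
~G = ~F = T
~P xor ~G = F xor T = T
(~P xor ~G) -> H = T -> F = F
S <-> ((~P xor ~G) -> H) = F <-> F = T
~G = ~F = T
(S <-> ((~P xor ~G) -> H)) <-> ~G = T <-> T = T

true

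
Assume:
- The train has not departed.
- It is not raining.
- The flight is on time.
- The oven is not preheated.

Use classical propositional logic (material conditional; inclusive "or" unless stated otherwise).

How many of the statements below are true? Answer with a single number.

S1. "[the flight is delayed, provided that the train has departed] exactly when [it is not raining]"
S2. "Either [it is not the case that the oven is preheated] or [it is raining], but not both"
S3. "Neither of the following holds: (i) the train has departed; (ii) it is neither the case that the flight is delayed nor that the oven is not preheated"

Let P = "the train has departed" (F), R = "the flight is delayed" (F), Q = "it is raining" (F), S = "the oven is preheated" (F).

S1: Formalization: (P → R) ↔ ¬Q

P → R = F → F = T
¬Q = ¬F = T
(P → R) ↔ ¬Q = T ↔ T = T
Hence S1 is true.

S2: Formalization: ¬S ⊕ Q

¬S = ¬F = T
¬S ⊕ Q = T ⊕ F = T
Hence S2 is true.

S3: In symbols: P ↓ (R ↓ ¬S)

¬S = ¬F = T
R ↓ ¬S = F ↓ T = F
P ↓ (R ↓ ¬S) = F ↓ F = T
Thus S3 is true.

True statements: 3 (S1, S2, S3).

3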